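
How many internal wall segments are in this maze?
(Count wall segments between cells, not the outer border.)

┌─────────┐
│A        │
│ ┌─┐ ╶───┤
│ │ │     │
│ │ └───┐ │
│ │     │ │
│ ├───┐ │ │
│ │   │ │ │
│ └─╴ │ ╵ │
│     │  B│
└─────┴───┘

Counting internal wall segments:
Total internal walls: 16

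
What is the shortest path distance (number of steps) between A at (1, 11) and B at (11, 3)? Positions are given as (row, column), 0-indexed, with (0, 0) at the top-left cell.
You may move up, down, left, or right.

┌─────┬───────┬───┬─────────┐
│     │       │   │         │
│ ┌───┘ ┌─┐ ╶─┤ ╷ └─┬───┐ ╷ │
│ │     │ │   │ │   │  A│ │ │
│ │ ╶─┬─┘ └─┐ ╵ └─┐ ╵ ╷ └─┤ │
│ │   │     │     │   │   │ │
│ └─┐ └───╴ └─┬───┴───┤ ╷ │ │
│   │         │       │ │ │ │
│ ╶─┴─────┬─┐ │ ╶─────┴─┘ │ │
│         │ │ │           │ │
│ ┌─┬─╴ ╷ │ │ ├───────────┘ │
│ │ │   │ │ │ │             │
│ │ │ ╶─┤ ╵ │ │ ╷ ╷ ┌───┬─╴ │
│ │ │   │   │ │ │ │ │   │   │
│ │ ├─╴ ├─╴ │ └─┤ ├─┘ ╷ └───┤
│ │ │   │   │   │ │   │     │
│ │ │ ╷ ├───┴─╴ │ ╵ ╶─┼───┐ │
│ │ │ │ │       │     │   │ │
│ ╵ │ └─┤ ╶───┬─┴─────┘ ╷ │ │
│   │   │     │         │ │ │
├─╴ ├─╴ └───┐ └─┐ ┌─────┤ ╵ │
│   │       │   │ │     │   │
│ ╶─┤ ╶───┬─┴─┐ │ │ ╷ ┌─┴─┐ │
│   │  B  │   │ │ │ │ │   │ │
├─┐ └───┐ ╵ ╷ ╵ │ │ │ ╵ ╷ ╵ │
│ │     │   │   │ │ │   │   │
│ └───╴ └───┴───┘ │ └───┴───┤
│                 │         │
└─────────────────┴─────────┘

Finding path from (1, 11) to (11, 3):
Path: (1,11) → (1,10) → (2,10) → (2,9) → (1,9) → (1,8) → (0,8) → (0,7) → (1,7) → (2,7) → (2,6) → (1,6) → (1,5) → (0,5) → (0,4) → (0,3) → (1,3) → (1,2) → (1,1) → (2,1) → (2,2) → (3,2) → (3,3) → (3,4) → (3,5) → (3,6) → (4,6) → (5,6) → (6,6) → (7,6) → (7,7) → (8,7) → (8,6) → (8,5) → (8,4) → (9,4) → (9,5) → (9,6) → (10,6) → (10,7) → (11,7) → (12,7) → (12,6) → (11,6) → (11,5) → (12,5) → (12,4) → (11,4) → (11,3)
Distance: 48 steps

Solution:

┌─────┬───────┬───┬─────────┐
│     │↓ ← ↰  │↓ ↰│         │
│ ┌───┘ ┌─┐ ╶─┤ ╷ └─┬───┐ ╷ │
│ │↓ ← ↲│ │↑ ↰│↓│↑ ↰│↓ A│ │ │
│ │ ╶─┬─┘ └─┐ ╵ └─┐ ╵ ╷ └─┤ │
│ │↳ ↓│     │↑ ↲  │↑ ↲│   │ │
│ └─┐ └───╴ └─┬───┴───┤ ╷ │ │
│   │↳ → → → ↓│       │ │ │ │
│ ╶─┴─────┬─┐ │ ╶─────┴─┘ │ │
│         │ │↓│           │ │
│ ┌─┬─╴ ╷ │ │ ├───────────┘ │
│ │ │   │ │ │↓│             │
│ │ │ ╶─┤ ╵ │ │ ╷ ╷ ┌───┬─╴ │
│ │ │   │   │↓│ │ │ │   │   │
│ │ ├─╴ ├─╴ │ └─┤ ├─┘ ╷ └───┤
│ │ │   │   │↳ ↓│ │   │     │
│ │ │ ╷ ├───┴─╴ │ ╵ ╶─┼───┐ │
│ │ │ │ │↓ ← ← ↲│     │   │ │
│ ╵ │ └─┤ ╶───┬─┴─────┘ ╷ │ │
│   │   │↳ → ↓│         │ │ │
├─╴ ├─╴ └───┐ └─┐ ┌─────┤ ╵ │
│   │       │↳ ↓│ │     │   │
│ ╶─┤ ╶───┬─┴─┐ │ │ ╷ ┌─┴─┐ │
│   │  B ↰│↓ ↰│↓│ │ │ │   │ │
├─┐ └───┐ ╵ ╷ ╵ │ │ │ ╵ ╷ ╵ │
│ │     │↑ ↲│↑ ↲│ │ │   │   │
│ └───╴ └───┴───┘ │ └───┴───┤
│                 │         │
└─────────────────┴─────────┘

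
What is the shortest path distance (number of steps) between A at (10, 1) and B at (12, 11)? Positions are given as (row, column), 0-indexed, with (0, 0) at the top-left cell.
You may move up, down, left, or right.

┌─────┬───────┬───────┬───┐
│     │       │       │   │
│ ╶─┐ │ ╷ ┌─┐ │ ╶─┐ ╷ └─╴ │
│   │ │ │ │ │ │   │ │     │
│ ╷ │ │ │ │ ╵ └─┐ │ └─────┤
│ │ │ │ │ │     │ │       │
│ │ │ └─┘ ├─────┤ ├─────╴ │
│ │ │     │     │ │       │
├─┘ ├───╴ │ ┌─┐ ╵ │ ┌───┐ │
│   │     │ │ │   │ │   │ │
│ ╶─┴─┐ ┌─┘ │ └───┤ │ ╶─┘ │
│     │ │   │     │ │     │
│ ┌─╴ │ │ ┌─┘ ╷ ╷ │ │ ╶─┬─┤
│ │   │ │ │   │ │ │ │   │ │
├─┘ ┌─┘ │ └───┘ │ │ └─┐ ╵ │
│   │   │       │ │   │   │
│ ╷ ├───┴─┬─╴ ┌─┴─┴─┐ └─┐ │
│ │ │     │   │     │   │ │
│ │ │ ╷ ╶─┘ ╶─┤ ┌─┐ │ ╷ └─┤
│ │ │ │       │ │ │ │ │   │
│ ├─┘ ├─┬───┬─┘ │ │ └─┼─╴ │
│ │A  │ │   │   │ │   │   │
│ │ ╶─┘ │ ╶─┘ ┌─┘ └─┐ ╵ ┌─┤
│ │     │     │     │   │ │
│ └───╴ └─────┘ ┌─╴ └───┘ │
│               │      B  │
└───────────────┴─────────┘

Finding path from (10, 1) to (12, 11):
Path: (10,1) → (11,1) → (11,2) → (11,3) → (12,3) → (12,4) → (12,5) → (12,6) → (12,7) → (11,7) → (11,8) → (11,9) → (12,9) → (12,10) → (12,11)
Distance: 14 steps

Solution:

┌─────┬───────┬───────┬───┐
│     │       │       │   │
│ ╶─┐ │ ╷ ┌─┐ │ ╶─┐ ╷ └─╴ │
│   │ │ │ │ │ │   │ │     │
│ ╷ │ │ │ │ ╵ └─┐ │ └─────┤
│ │ │ │ │ │     │ │       │
│ │ │ └─┘ ├─────┤ ├─────╴ │
│ │ │     │     │ │       │
├─┘ ├───╴ │ ┌─┐ ╵ │ ┌───┐ │
│   │     │ │ │   │ │   │ │
│ ╶─┴─┐ ┌─┘ │ └───┤ │ ╶─┘ │
│     │ │   │     │ │     │
│ ┌─╴ │ │ ┌─┘ ╷ ╷ │ │ ╶─┬─┤
│ │   │ │ │   │ │ │ │   │ │
├─┘ ┌─┘ │ └───┘ │ │ └─┐ ╵ │
│   │   │       │ │   │   │
│ ╷ ├───┴─┬─╴ ┌─┴─┴─┐ └─┐ │
│ │ │     │   │     │   │ │
│ │ │ ╷ ╶─┘ ╶─┤ ┌─┐ │ ╷ └─┤
│ │ │ │       │ │ │ │ │   │
│ ├─┘ ├─┬───┬─┘ │ │ └─┼─╴ │
│ │A  │ │   │   │ │   │   │
│ │ ╶─┘ │ ╶─┘ ┌─┘ └─┐ ╵ ┌─┤
│ │↳ → ↓│     │↱ → ↓│   │ │
│ └───╴ └─────┘ ┌─╴ └───┘ │
│      ↳ → → → ↑│  ↳ → B  │
└───────────────┴─────────┘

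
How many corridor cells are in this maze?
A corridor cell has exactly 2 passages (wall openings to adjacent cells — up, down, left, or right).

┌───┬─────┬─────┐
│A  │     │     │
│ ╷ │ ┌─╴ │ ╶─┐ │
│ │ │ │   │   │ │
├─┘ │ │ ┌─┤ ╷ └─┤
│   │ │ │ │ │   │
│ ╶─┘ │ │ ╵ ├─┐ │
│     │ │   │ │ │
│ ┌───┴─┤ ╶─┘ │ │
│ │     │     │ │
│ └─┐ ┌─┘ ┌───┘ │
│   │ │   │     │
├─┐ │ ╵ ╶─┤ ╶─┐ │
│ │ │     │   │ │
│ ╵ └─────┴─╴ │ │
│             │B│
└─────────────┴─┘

Counting cells with exactly 2 passages:
Total corridor cells: 46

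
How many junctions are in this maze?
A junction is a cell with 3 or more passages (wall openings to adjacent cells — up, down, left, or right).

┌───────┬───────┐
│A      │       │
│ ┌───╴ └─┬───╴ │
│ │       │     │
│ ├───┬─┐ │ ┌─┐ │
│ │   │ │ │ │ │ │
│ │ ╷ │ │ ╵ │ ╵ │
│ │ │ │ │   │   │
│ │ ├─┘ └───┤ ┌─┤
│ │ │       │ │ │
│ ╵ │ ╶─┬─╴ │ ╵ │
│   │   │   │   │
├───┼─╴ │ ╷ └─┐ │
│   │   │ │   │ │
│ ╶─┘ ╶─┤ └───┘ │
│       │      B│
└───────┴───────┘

Checking each cell for number of passages:

Junctions found (3+ passages):
  (1, 3): 3 passages
  (1, 7): 3 passages
  (3, 6): 3 passages
  (4, 3): 3 passages
  (5, 5): 3 passages
  (5, 7): 3 passages
  (7, 2): 3 passages
Total junctions: 7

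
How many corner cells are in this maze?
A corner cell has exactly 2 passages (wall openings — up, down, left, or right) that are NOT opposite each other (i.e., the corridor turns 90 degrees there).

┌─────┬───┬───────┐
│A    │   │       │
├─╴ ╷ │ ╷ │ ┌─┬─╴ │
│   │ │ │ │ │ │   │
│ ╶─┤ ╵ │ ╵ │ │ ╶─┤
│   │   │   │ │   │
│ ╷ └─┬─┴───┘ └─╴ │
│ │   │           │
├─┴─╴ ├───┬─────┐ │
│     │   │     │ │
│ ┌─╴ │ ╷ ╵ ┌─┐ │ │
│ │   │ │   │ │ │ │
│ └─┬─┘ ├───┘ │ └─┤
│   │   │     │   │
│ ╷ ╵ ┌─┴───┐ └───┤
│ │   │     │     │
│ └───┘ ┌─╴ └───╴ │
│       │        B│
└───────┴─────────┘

Counting corner cells (2 non-opposite passages):
Total corners: 39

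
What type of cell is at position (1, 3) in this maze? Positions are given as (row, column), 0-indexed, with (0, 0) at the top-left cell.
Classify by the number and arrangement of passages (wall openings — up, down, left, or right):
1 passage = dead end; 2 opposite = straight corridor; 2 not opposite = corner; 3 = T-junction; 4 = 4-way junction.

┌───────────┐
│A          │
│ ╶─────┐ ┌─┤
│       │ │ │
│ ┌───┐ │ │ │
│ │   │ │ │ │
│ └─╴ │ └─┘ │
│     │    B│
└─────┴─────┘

Checking cell at (1, 3):
Number of passages: 2
Cell type: corner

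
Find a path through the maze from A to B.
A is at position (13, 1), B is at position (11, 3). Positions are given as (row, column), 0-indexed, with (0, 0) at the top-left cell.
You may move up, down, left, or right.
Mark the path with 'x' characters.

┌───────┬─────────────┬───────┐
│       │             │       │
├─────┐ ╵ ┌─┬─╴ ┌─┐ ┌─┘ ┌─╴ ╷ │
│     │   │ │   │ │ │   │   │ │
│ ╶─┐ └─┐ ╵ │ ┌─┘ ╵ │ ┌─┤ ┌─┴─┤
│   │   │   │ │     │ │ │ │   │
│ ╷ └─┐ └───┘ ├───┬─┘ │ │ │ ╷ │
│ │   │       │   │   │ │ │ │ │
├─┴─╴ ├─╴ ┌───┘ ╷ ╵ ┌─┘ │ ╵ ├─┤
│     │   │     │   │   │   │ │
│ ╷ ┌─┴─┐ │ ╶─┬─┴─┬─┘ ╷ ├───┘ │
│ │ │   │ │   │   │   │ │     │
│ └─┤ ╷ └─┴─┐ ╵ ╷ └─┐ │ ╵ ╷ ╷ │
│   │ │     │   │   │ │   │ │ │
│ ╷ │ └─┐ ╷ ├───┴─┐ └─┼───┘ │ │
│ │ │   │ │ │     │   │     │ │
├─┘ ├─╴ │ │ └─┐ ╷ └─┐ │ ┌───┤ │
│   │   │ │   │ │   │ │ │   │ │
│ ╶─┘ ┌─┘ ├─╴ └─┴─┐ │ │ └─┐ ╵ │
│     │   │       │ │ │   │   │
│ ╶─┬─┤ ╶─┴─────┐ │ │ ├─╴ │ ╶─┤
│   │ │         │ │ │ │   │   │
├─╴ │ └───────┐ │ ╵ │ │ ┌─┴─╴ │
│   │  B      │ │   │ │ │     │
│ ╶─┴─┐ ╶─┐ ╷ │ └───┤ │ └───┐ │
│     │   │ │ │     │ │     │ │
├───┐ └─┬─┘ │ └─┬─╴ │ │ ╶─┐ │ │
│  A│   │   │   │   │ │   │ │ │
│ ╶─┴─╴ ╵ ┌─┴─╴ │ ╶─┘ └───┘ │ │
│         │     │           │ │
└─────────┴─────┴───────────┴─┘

Finding the shortest path from (13, 1) to (11, 3):
Path length: 12 steps
Directions: left → down → right → right → right → right → up → right → up → up → left → left

Solution:

┌───────┬─────────────┬───────┐
│       │             │       │
├─────┐ ╵ ┌─┬─╴ ┌─┐ ┌─┘ ┌─╴ ╷ │
│     │   │ │   │ │ │   │   │ │
│ ╶─┐ └─┐ ╵ │ ┌─┘ ╵ │ ┌─┤ ┌─┴─┤
│   │   │   │ │     │ │ │ │   │
│ ╷ └─┐ └───┘ ├───┬─┘ │ │ │ ╷ │
│ │   │       │   │   │ │ │ │ │
├─┴─╴ ├─╴ ┌───┘ ╷ ╵ ┌─┘ │ ╵ ├─┤
│     │   │     │   │   │   │ │
│ ╷ ┌─┴─┐ │ ╶─┬─┴─┬─┘ ╷ ├───┘ │
│ │ │   │ │   │   │   │ │     │
│ └─┤ ╷ └─┴─┐ ╵ ╷ └─┐ │ ╵ ╷ ╷ │
│   │ │     │   │   │ │   │ │ │
│ ╷ │ └─┐ ╷ ├───┴─┐ └─┼───┘ │ │
│ │ │   │ │ │     │   │     │ │
├─┘ ├─╴ │ │ └─┐ ╷ └─┐ │ ┌───┤ │
│   │   │ │   │ │   │ │ │   │ │
│ ╶─┘ ┌─┘ ├─╴ └─┴─┐ │ │ └─┐ ╵ │
│     │   │       │ │ │   │   │
│ ╶─┬─┤ ╶─┴─────┐ │ │ ├─╴ │ ╶─┤
│   │ │         │ │ │ │   │   │
├─╴ │ └───────┐ │ ╵ │ │ ┌─┴─╴ │
│   │  B x x  │ │   │ │ │     │
│ ╶─┴─┐ ╶─┐ ╷ │ └───┤ │ └───┐ │
│     │   │x│ │     │ │     │ │
├───┐ └─┬─┘ │ └─┬─╴ │ │ ╶─┐ │ │
│x A│   │x x│   │   │ │   │ │ │
│ ╶─┴─╴ ╵ ┌─┴─╴ │ ╶─┘ └───┘ │ │
│x x x x x│     │           │ │
└─────────┴─────┴───────────┴─┘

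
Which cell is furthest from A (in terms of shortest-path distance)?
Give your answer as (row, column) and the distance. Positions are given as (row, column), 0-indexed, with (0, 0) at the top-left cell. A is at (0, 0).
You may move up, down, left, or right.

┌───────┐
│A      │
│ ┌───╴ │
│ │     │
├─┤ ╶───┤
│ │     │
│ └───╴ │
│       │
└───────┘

Computing BFS distances from A to all cells:
Furthest cell: (2, 0)
Distance: 14 steps

Path from A to the furthest cell:

┌───────┐
│A → → ↓│
│ ┌───╴ │
│ │↓ ← ↲│
├─┤ ╶───┤
│B│↳ → ↓│
│ └───╴ │
│↑ ← ← ↲│
└───────┘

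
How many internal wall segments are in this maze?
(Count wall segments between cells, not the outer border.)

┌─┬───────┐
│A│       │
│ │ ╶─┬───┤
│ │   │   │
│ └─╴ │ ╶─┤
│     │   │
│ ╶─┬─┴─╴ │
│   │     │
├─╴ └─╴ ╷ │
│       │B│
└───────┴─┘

Counting internal wall segments:
Total internal walls: 16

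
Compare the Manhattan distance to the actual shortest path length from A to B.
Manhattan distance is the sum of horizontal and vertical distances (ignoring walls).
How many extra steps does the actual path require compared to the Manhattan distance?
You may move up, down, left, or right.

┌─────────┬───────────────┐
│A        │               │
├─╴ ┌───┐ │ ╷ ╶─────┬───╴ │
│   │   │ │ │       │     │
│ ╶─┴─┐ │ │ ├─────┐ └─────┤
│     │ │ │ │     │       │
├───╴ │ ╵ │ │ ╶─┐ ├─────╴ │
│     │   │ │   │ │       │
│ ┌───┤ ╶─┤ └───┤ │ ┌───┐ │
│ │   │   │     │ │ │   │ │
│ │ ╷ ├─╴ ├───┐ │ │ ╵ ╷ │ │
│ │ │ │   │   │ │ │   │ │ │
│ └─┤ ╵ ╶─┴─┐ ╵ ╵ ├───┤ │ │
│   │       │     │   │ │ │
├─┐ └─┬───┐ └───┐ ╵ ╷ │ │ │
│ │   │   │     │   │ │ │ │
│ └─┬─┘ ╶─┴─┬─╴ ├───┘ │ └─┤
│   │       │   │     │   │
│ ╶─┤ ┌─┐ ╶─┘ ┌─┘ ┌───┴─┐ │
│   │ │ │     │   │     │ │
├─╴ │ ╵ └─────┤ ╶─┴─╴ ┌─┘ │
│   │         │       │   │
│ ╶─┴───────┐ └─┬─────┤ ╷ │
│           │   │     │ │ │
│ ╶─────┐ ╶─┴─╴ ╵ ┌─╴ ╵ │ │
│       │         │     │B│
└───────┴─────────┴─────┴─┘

Manhattan distance: |12 - 0| + |12 - 0| = 24
Actual path length: 46
Extra steps: 46 - 24 = 22

Solution:

┌─────────┬───────────────┐
│A → → → ↓│               │
├─╴ ┌───┐ │ ╷ ╶─────┬───╴ │
│   │   │↓│ │       │     │
│ ╶─┴─┐ │ │ ├─────┐ └─────┤
│     │ │↓│ │     │       │
├───╴ │ ╵ │ │ ╶─┐ ├─────╴ │
│     │↓ ↲│ │   │ │       │
│ ┌───┤ ╶─┤ └───┤ │ ┌───┐ │
│ │   │↳ ↓│     │ │ │   │ │
│ │ ╷ ├─╴ ├───┐ │ │ ╵ ╷ │ │
│ │ │ │↓ ↲│   │ │ │   │ │ │
│ └─┤ ╵ ╶─┴─┐ ╵ ╵ ├───┤ │ │
│   │  ↳ → ↓│     │   │ │ │
├─┐ └─┬───┐ └───┐ ╵ ╷ │ │ │
│ │   │   │↳ → ↓│   │ │ │ │
│ └─┬─┘ ╶─┴─┬─╴ ├───┘ │ └─┤
│   │↓ ← ↰  │↓ ↲│     │   │
│ ╶─┤ ┌─┐ ╶─┘ ┌─┘ ┌───┴─┐ │
│   │↓│ │↑ ← ↲│   │     │ │
├─╴ │ ╵ └─────┤ ╶─┴─╴ ┌─┘ │
│   │↳ → → → ↓│       │↱ ↓│
│ ╶─┴───────┐ └─┬─────┤ ╷ │
│           │↳ ↓│↱ → ↓│↑│↓│
│ ╶─────┐ ╶─┴─╴ ╵ ┌─╴ ╵ │ │
│       │      ↳ ↑│  ↳ ↑│B│
└───────┴─────────┴─────┴─┘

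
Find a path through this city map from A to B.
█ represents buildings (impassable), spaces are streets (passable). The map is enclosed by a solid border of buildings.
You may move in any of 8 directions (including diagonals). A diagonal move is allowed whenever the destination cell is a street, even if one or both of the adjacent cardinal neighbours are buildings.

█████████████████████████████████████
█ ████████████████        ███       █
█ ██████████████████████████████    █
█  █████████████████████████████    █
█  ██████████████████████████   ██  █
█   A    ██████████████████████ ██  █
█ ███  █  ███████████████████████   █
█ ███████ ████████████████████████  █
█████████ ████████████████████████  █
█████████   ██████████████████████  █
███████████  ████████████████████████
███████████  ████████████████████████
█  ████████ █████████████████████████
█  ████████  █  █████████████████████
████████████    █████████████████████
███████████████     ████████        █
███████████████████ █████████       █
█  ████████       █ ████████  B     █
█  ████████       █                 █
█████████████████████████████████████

Finding the shortest path from A to B:
Movement: 8-directional
Path length: 30 steps
Directions: right → right → right → down-right → down-right → down → down-right → down-right → down → down → down-right → down-right → right → right → down-right → right → right → down-right → down → down-right → right → right → right → right → right → right → right → right → right → up-right

Solution:

█████████████████████████████████████
█ ████████████████        ███       █
█ ██████████████████████████████    █
█  █████████████████████████████    █
█  ██████████████████████████   ██  █
█   A→→↘ ██████████████████████ ██  █
█ ███  █↘ ███████████████████████   █
█ ███████↓████████████████████████  █
█████████↘████████████████████████  █
█████████ ↘ ██████████████████████  █
███████████↓ ████████████████████████
███████████↓ ████████████████████████
█  ████████↘█████████████████████████
█  ████████ ↘█  █████████████████████
████████████ →→↘█████████████████████
███████████████ →→↘ ████████        █
███████████████████↓█████████       █
█  ████████       █↘████████  B     █
█  ████████       █ →→→→→→→→→↗      █
█████████████████████████████████████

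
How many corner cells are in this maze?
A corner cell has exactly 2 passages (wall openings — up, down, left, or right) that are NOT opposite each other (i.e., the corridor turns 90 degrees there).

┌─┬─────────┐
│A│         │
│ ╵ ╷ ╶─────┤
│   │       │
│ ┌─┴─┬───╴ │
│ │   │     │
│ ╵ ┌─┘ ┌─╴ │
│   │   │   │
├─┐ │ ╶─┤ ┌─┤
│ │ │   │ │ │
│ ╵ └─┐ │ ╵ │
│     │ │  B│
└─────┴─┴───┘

Counting corner cells (2 non-opposite passages):
Total corners: 16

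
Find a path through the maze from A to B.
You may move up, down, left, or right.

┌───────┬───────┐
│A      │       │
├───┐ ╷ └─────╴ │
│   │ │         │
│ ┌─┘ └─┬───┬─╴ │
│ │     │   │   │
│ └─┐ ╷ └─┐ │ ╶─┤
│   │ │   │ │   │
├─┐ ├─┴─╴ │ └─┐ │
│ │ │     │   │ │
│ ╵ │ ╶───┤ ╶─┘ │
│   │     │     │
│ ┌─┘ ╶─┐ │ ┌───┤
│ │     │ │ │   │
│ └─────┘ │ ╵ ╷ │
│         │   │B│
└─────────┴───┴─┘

Finding the shortest path through the maze:
Path length: 22 steps
Directions: right → right → right → down → right → right → right → right → down → left → down → right → down → down → left → left → down → down → right → up → right → down

Solution:

┌───────┬───────┐
│A → → ↓│       │
├───┐ ╷ └─────╴ │
│   │ │↳ → → → ↓│
│ ┌─┘ └─┬───┬─╴ │
│ │     │   │↓ ↲│
│ └─┐ ╷ └─┐ │ ╶─┤
│   │ │   │ │↳ ↓│
├─┐ ├─┴─╴ │ └─┐ │
│ │ │     │   │↓│
│ ╵ │ ╶───┤ ╶─┘ │
│   │     │↓ ← ↲│
│ ┌─┘ ╶─┐ │ ┌───┤
│ │     │ │↓│↱ ↓│
│ └─────┘ │ ╵ ╷ │
│         │↳ ↑│B│
└─────────┴───┴─┘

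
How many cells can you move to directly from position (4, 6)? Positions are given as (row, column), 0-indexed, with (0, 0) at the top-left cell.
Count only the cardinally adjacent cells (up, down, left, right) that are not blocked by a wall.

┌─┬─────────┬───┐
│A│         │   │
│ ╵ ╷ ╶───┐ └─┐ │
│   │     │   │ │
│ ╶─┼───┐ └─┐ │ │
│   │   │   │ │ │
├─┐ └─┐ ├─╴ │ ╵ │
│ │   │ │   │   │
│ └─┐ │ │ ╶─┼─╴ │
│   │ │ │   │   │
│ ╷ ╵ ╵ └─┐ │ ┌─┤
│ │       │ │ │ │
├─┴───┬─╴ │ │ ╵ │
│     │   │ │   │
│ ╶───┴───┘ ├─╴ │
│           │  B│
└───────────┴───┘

Checking passable neighbors of (4, 6):
Neighbors: (5, 6), (4, 7)
Count: 2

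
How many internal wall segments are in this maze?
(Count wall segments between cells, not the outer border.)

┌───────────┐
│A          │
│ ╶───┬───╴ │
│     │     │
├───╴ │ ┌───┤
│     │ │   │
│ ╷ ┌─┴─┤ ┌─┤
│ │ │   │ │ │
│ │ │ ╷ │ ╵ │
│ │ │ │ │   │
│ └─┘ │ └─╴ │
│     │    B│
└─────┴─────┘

Counting internal wall segments:
Total internal walls: 25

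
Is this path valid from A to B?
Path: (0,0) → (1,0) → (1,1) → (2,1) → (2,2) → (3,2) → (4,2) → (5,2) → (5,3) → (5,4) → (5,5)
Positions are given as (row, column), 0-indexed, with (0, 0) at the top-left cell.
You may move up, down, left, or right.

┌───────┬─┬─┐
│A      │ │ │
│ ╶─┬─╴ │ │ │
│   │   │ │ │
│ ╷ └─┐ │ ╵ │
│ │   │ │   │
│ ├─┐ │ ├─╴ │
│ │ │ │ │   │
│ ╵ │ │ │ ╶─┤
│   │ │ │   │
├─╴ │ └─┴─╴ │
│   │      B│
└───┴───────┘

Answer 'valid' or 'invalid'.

Checking path validity:
Result: All consecutive moves are passable.

valid

Correct solution:

┌───────┬─┬─┐
│A      │ │ │
│ ╶─┬─╴ │ │ │
│↳ ↓│   │ │ │
│ ╷ └─┐ │ ╵ │
│ │↳ ↓│ │   │
│ ├─┐ │ ├─╴ │
│ │ │↓│ │   │
│ ╵ │ │ │ ╶─┤
│   │↓│ │   │
├─╴ │ └─┴─╴ │
│   │↳ → → B│
└───┴───────┘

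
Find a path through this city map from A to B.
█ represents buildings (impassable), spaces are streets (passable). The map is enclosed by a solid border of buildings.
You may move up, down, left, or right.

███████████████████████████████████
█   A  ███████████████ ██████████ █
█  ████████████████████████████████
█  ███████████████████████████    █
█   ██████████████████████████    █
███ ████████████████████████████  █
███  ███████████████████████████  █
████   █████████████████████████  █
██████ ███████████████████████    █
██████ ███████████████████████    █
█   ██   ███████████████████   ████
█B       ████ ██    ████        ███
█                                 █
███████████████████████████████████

Finding the shortest path from A to B:
Movement: cardinal only
Path length: 21 steps
Directions: left → left → down → down → down → right → down → down → right → down → right → right → down → down → down → down → left → left → left → left → left

Solution:

███████████████████████████████████
█ ↓←A  ███████████████ ██████████ █
█ ↓████████████████████████████████
█ ↓███████████████████████████    █
█ ↳↓██████████████████████████    █
███↓████████████████████████████  █
███↳↓███████████████████████████  █
████↳→↓█████████████████████████  █
██████↓███████████████████████    █
██████↓███████████████████████    █
█   ██↓  ███████████████████   ████
█B←←←←↲  ████ ██    ████        ███
█                                 █
███████████████████████████████████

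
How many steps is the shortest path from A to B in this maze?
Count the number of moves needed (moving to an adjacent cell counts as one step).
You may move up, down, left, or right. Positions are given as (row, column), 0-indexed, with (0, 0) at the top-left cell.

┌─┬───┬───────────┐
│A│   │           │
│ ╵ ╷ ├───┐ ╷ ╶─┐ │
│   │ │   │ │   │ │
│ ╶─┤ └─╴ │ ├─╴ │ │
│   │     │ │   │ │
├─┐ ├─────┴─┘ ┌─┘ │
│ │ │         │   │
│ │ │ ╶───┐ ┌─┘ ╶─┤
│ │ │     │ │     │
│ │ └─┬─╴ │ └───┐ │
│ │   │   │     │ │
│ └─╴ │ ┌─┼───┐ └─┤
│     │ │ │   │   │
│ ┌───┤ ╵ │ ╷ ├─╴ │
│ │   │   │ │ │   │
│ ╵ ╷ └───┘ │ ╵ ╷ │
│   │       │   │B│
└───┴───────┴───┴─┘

Using BFS to find shortest path:
Start: (0, 0), End: (8, 8)
Path found:
(0,0) → (1,0) → (2,0) → (2,1) → (3,1) → (4,1) → (5,1) → (5,2) → (6,2) → (6,1) → (6,0) → (7,0) → (8,0) → (8,1) → (7,1) → (7,2) → (8,2) → (8,3) → (8,4) → (8,5) → (7,5) → (6,5) → (6,6) → (7,6) → (8,6) → (8,7) → (7,7) → (7,8) → (8,8)
Number of steps: 28

Solution:

┌─┬───┬───────────┐
│A│   │           │
│ ╵ ╷ ├───┐ ╷ ╶─┐ │
│↓  │ │   │ │   │ │
│ ╶─┤ └─╴ │ ├─╴ │ │
│↳ ↓│     │ │   │ │
├─┐ ├─────┴─┘ ┌─┘ │
│ │↓│         │   │
│ │ │ ╶───┐ ┌─┘ ╶─┤
│ │↓│     │ │     │
│ │ └─┬─╴ │ └───┐ │
│ │↳ ↓│   │     │ │
│ └─╴ │ ┌─┼───┐ └─┤
│↓ ← ↲│ │ │↱ ↓│   │
│ ┌───┤ ╵ │ ╷ ├─╴ │
│↓│↱ ↓│   │↑│↓│↱ ↓│
│ ╵ ╷ └───┘ │ ╵ ╷ │
│↳ ↑│↳ → → ↑│↳ ↑│B│
└───┴───────┴───┴─┘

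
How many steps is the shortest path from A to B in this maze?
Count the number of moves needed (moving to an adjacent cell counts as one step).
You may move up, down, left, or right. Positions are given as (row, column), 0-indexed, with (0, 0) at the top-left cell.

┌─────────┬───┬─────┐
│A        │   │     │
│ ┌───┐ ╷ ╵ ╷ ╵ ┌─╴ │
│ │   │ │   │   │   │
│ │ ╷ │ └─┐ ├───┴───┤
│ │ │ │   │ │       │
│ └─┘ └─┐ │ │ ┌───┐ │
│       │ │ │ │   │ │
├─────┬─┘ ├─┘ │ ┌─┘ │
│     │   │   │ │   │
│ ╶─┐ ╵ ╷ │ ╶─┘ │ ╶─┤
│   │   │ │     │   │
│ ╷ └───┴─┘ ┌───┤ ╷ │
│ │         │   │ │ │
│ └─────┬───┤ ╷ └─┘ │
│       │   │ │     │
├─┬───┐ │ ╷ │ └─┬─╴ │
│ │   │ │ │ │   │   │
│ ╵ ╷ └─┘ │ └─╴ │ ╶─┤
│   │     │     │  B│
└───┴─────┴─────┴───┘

Using BFS to find shortest path:
Start: (0, 0), End: (9, 9)
Path found:
(0,0) → (0,1) → (0,2) → (0,3) → (1,3) → (2,3) → (2,4) → (3,4) → (4,4) → (4,3) → (5,3) → (5,2) → (4,2) → (4,1) → (4,0) → (5,0) → (5,1) → (6,1) → (6,2) → (6,3) → (6,4) → (6,5) → (5,5) → (4,5) → (4,6) → (3,6) → (2,6) → (2,7) → (2,8) → (2,9) → (3,9) → (4,9) → (4,8) → (5,8) → (5,9) → (6,9) → (7,9) → (8,9) → (8,8) → (9,8) → (9,9)
Number of steps: 40

Solution:

┌─────────┬───┬─────┐
│A → → ↓  │   │     │
│ ┌───┐ ╷ ╵ ╷ ╵ ┌─╴ │
│ │   │↓│   │   │   │
│ │ ╷ │ └─┐ ├───┴───┤
│ │ │ │↳ ↓│ │↱ → → ↓│
│ └─┘ └─┐ │ │ ┌───┐ │
│       │↓│ │↑│   │↓│
├─────┬─┘ ├─┘ │ ┌─┘ │
│↓ ← ↰│↓ ↲│↱ ↑│ │↓ ↲│
│ ╶─┐ ╵ ╷ │ ╶─┘ │ ╶─┤
│↳ ↓│↑ ↲│ │↑    │↳ ↓│
│ ╷ └───┴─┘ ┌───┤ ╷ │
│ │↳ → → → ↑│   │ │↓│
│ └─────┬───┤ ╷ └─┘ │
│       │   │ │    ↓│
├─┬───┐ │ ╷ │ └─┬─╴ │
│ │   │ │ │ │   │↓ ↲│
│ ╵ ╷ └─┘ │ └─╴ │ ╶─┤
│   │     │     │↳ B│
└───┴─────┴─────┴───┘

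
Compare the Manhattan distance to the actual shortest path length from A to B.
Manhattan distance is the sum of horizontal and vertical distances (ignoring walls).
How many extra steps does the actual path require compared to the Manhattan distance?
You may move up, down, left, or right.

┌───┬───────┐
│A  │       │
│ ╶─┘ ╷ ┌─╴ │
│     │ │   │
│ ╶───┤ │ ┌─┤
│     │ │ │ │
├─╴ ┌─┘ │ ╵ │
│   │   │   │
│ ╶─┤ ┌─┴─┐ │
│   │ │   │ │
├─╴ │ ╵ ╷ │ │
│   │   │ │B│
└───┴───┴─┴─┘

Manhattan distance: |5 - 0| + |5 - 0| = 10
Actual path length: 14
Extra steps: 14 - 10 = 4

Solution:

┌───┬───────┐
│A  │↱ → → ↓│
│ ╶─┘ ╷ ┌─╴ │
│↳ → ↑│ │↓ ↲│
│ ╶───┤ │ ┌─┤
│     │ │↓│ │
├─╴ ┌─┘ │ ╵ │
│   │   │↳ ↓│
│ ╶─┤ ┌─┴─┐ │
│   │ │   │↓│
├─╴ │ ╵ ╷ │ │
│   │   │ │B│
└───┴───┴─┴─┘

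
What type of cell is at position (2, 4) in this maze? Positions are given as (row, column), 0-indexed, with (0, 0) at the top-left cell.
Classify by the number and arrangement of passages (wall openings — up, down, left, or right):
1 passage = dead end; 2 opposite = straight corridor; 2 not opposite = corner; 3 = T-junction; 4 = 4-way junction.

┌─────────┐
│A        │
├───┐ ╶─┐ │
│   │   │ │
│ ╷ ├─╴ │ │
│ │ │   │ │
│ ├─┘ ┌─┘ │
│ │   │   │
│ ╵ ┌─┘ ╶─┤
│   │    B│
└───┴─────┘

Checking cell at (2, 4):
Number of passages: 2
Cell type: straight corridor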